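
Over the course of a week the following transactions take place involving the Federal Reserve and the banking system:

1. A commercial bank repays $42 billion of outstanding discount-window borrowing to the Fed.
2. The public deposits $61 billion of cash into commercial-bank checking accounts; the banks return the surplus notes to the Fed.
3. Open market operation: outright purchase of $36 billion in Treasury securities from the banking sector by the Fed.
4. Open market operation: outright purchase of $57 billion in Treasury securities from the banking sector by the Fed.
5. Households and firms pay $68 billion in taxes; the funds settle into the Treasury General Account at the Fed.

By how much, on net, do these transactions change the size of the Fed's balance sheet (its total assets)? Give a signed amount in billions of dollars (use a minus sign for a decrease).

+$51 billion

Discount-window repayment $42 billion: a Fed asset is shed → −$42B.
Currency deposit $61 billion: only the composition of liabilities changes → 0.
OMO purchase (from banks) $36 billion: a Fed asset is acquired → +$36B.
OMO purchase (from banks) $57 billion: a Fed asset is acquired → +$57B.
Government account inflow $68 billion: only the composition of liabilities changes → 0.
Net: −42 + 0 + 36 + 57 + 0 = +$51 billion.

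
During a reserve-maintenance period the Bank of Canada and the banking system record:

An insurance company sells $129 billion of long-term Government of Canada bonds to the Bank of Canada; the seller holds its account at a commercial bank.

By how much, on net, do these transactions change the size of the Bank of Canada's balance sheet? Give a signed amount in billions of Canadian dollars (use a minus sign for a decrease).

Bank of Canada balance sheet:
  Assets:      Securities +$129B
  Liabilities: Bank reserves +$129B
Commercial banking system:
  Assets:      Reserves at CB +$129B
  Liabilities: Checkable deposits +$129B
Change in total Bank of Canada assets = +$129 billion.

+$129 billion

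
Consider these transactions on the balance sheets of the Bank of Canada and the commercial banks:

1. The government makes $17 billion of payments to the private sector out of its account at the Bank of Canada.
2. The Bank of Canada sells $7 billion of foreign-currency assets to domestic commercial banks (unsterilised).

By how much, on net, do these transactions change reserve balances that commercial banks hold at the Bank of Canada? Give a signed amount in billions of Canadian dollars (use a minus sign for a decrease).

Government spending $17 billion: government payments flow into bank reserve accounts → +$17B.
FX sale $7 billion: the buying banks pay out of their reserve balances → −$7B.
Net: 17 − 7 = +$10 billion.

+$10 billion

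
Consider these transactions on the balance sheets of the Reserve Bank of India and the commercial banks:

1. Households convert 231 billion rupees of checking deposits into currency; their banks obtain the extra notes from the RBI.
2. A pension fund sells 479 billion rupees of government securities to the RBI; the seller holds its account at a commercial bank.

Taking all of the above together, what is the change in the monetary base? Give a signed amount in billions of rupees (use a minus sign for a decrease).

RBI balance sheet:
  Assets:      Securities +479B
  Liabilities: Bank reserves +248B, Currency in circulation +231B
Commercial banking system:
  Assets:      Reserves at CB +248B
  Liabilities: Checkable deposits +248B
Monetary base = currency + reserves: +231B + (+248B) = +479 billion.

+479 billion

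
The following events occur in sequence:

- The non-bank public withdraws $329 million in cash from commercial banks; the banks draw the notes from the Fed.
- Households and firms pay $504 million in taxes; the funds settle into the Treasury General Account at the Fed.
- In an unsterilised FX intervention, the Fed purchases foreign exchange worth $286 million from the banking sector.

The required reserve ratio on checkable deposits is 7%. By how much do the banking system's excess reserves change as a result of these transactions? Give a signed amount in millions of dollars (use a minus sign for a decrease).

-$488.69 million

Currency withdrawal $329 million: reserves −$329M, deposits −$329M.
Government account inflow $504 million: reserves −$504M, deposits −$504M.
FX purchase $286 million: reserves +$286M, deposits 0.
Totals: Δreserves = −$547M, Δdeposits = −$833M.
Δrequired reserves = 7% × −$833M = −$58.31M.
Δexcess reserves = Δreserves − Δrequired = −$547M − (−$58.31M) = -$488.69 million.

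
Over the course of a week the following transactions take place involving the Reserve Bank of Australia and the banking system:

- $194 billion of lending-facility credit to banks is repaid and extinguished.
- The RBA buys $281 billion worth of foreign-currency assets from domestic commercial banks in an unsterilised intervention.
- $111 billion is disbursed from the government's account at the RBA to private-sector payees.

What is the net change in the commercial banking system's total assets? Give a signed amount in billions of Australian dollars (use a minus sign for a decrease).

Discount-window repayment $194 billion: bank balance sheets shrink → −$194B.
FX purchase $281 billion: just an asset swap on bank balance sheets → 0.
Government spending $111 billion: bank balance sheets expand → +$111B.
Net: −194 + 0 + 111 = -$83 billion.

-$83 billion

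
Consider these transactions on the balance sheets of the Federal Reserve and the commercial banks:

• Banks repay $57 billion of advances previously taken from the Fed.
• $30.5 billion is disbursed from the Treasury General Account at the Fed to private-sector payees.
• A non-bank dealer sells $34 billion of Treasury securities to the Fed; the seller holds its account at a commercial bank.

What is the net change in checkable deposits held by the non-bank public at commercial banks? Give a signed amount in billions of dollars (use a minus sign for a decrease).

+$64.5 billion

Fed balance sheet:
  Assets:      Securities +$34B, Loans to banks −$57B
  Liabilities: Bank reserves +$7.5B, Government deposits −$30.5B
Commercial banking system:
  Assets:      Reserves at CB +$7.5B
  Liabilities: Checkable deposits +$64.5B, Borrowings from CB −$57B
So the change in checkable deposits held by the non-bank public at commercial banks is +$64.5 billion.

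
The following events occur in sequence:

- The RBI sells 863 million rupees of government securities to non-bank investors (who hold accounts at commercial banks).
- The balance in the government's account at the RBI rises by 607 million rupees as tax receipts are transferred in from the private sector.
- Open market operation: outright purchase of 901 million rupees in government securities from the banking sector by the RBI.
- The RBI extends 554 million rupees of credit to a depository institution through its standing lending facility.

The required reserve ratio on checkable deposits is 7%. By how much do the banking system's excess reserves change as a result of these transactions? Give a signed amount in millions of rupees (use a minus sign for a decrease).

+87.9 million

Asset sale (to non-banks) 863 million rupees: reserves −863M, deposits −863M.
Government account inflow 607 million rupees: reserves −607M, deposits −607M.
OMO purchase (from banks) 901 million rupees: reserves +901M, deposits 0.
Discount-window loan 554 million rupees: reserves +554M, deposits 0.
Totals: Δreserves = −15M, Δdeposits = −1470M.
Δrequired reserves = 7% × −1470M = −102.9M.
Δexcess reserves = Δreserves − Δrequired = −15M − (−102.9M) = +87.9 million.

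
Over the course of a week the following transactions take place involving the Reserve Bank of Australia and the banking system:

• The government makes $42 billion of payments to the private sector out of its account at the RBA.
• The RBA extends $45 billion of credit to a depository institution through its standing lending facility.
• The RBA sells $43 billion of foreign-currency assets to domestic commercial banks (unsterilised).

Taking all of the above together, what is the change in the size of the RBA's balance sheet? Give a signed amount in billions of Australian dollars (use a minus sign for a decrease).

+$2 billion

RBA balance sheet:
  Assets:      Loans to banks +$45B, Foreign assets −$43B
  Liabilities: Bank reserves +$44B, Government deposits −$42B
Change in total RBA assets = +$2 billion.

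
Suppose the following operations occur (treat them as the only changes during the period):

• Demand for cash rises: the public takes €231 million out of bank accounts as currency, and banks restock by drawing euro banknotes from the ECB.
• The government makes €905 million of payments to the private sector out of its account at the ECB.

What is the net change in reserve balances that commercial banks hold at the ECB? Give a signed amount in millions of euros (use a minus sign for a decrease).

+€674 million

Currency withdrawal €231 million: banks swap reserves for currency → −€231M.
Government spending €905 million: government payments flow into bank reserve accounts → +€905M.
Net: −231 + 905 = +€674 million.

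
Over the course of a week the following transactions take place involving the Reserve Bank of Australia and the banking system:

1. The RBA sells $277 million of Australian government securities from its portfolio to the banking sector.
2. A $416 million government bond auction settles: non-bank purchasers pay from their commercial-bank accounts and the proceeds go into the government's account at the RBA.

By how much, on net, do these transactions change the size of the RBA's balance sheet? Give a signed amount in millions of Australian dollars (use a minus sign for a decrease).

RBA balance sheet:
  Assets:      Securities −$277M
  Liabilities: Bank reserves −$693M, Government deposits +$416M
Commercial banking system:
  Assets:      Reserves at CB −$693M, Securities +$277M
  Liabilities: Checkable deposits −$416M
Change in total RBA assets = -$277 million.

-$277 million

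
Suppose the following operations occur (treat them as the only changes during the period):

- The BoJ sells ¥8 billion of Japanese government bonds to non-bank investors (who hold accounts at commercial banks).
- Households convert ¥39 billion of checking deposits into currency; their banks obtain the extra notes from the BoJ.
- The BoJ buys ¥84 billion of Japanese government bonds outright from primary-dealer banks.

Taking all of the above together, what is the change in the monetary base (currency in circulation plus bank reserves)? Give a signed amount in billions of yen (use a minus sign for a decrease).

Asset sale (to non-banks) ¥8 billion: BoJ balance sheet contracts → −¥8B.
Currency withdrawal ¥39 billion: just a shift between currency and reserves — both are base money → 0.
OMO purchase (from banks) ¥84 billion: BoJ balance sheet expands → +¥84B.
Net: −8 + 0 + 84 = +¥76 billion.

+¥76 billion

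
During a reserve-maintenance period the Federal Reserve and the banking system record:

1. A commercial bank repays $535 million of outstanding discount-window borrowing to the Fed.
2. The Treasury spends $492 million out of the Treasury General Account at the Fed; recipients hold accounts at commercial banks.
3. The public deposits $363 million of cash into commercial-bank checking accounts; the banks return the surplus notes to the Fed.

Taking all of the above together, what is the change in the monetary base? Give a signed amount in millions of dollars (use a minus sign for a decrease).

-$43 million

Discount-window repayment $535 million: Fed balance sheet contracts → −$535M.
Government spending $492 million: a non-base liability converts back to reserves → +$492M.
Currency deposit $363 million: just a shift between currency and reserves — both are base money → 0.
Net: −535 + 492 + 0 = -$43 million.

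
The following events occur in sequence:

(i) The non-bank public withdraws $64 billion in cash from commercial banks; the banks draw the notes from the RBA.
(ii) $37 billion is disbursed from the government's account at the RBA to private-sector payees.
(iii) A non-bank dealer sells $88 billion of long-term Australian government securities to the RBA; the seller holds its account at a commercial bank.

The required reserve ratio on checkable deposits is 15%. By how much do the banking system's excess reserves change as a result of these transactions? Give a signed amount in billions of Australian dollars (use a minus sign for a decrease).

Currency withdrawal $64 billion: reserves −$64B, deposits −$64B.
Government spending $37 billion: reserves +$37B, deposits +$37B.
Asset purchase (from non-banks) $88 billion: reserves +$88B, deposits +$88B.
Totals: Δreserves = +$61B, Δdeposits = +$61B.
Δrequired reserves = 15% × +$61B = +$9.15B.
Δexcess reserves = Δreserves − Δrequired = +$61B − (+$9.15B) = +$51.85 billion.

+$51.85 billion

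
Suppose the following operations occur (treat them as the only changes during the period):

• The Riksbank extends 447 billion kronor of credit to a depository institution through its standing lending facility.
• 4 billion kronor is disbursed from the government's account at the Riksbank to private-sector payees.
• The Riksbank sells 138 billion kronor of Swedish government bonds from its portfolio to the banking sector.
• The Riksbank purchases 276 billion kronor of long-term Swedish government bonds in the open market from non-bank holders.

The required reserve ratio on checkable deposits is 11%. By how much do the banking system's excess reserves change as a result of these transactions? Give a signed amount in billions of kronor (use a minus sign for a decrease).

Discount-window loan 447 billion kronor: reserves +447B, deposits 0.
Government spending 4 billion kronor: reserves +4B, deposits +4B.
OMO sale (to banks) 138 billion kronor: reserves −138B, deposits 0.
Asset purchase (from non-banks) 276 billion kronor: reserves +276B, deposits +276B.
Totals: Δreserves = +589B, Δdeposits = +280B.
Δrequired reserves = 11% × +280B = +30.8B.
Δexcess reserves = Δreserves − Δrequired = +589B − (+30.8B) = +558.2 billion.

+558.2 billion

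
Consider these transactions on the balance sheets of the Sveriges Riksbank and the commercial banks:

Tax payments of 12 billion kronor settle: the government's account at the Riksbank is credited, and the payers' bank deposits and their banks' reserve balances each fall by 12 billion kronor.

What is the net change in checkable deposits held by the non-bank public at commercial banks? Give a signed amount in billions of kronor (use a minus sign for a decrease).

Government account inflow 12 billion kronor: non-bank counterparties' bank balances fall → −12B.

-12 billion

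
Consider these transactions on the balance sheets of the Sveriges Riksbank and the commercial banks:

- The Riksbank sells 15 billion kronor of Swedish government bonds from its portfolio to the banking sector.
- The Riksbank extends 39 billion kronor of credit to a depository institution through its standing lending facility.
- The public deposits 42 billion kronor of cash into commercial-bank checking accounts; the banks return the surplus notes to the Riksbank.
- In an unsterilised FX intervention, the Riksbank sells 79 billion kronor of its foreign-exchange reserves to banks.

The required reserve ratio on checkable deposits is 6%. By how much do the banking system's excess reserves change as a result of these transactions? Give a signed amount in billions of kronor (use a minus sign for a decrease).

-15.52 billion

OMO sale (to banks) 15 billion kronor: reserves −15B, deposits 0.
Discount-window loan 39 billion kronor: reserves +39B, deposits 0.
Currency deposit 42 billion kronor: reserves +42B, deposits +42B.
FX sale 79 billion kronor: reserves −79B, deposits 0.
Totals: Δreserves = −13B, Δdeposits = +42B.
Δrequired reserves = 6% × +42B = +2.52B.
Δexcess reserves = Δreserves − Δrequired = −13B − (+2.52B) = -15.52 billion.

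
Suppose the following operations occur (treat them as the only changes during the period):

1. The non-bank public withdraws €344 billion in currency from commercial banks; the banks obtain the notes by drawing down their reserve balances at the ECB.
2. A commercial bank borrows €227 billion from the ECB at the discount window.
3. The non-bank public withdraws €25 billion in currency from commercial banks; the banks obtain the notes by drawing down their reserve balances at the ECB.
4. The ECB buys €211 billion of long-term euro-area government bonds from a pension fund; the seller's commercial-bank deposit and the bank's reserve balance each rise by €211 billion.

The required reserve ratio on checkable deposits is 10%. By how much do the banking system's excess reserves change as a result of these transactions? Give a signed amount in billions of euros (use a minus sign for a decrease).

+€84.8 billion

Currency withdrawal €344 billion: reserves −€344B, deposits −€344B.
Discount-window loan €227 billion: reserves +€227B, deposits 0.
Currency withdrawal €25 billion: reserves −€25B, deposits −€25B.
Asset purchase (from non-banks) €211 billion: reserves +€211B, deposits +€211B.
Totals: Δreserves = +€69B, Δdeposits = −€158B.
Δrequired reserves = 10% × −€158B = −€15.8B.
Δexcess reserves = Δreserves − Δrequired = +€69B − (−€15.8B) = +€84.8 billion.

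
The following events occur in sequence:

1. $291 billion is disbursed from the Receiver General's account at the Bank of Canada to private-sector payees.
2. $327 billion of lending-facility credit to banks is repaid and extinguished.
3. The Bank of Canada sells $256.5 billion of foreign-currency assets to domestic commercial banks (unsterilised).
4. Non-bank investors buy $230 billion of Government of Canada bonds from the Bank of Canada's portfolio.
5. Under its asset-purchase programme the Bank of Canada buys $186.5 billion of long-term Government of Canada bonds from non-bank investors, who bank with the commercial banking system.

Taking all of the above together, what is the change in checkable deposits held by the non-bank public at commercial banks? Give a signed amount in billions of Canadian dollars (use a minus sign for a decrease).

+$247.5 billion

Bank of Canada balance sheet:
  Assets:      Securities −$43.5B, Loans to banks −$327B, Foreign assets −$256.5B
  Liabilities: Bank reserves −$336B, Government deposits −$291B
Commercial banking system:
  Assets:      Reserves at CB −$336B, Foreign assets +$256.5B
  Liabilities: Checkable deposits +$247.5B, Borrowings from CB −$327B
So the change in checkable deposits held by the non-bank public at commercial banks is +$247.5 billion.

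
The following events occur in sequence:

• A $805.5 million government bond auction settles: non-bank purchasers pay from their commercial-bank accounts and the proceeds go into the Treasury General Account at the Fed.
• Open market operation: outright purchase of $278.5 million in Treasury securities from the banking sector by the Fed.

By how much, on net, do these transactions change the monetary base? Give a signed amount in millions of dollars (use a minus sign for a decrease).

-$527 million

Government account inflow $805.5 million: reserves shift to a non-base liability → −$805.5M.
OMO purchase (from banks) $278.5 million: Fed balance sheet expands → +$278.5M.
Net: −805.5 + 278.5 = -$527 million.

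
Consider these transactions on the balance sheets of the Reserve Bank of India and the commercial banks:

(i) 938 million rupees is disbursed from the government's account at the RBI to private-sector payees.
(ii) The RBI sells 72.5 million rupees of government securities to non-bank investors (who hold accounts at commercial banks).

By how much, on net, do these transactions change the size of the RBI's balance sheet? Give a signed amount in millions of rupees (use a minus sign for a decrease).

RBI balance sheet:
  Assets:      Securities −72.5M
  Liabilities: Bank reserves +865.5M, Government deposits −938M
Change in total RBI assets = -72.5 million.

-72.5 million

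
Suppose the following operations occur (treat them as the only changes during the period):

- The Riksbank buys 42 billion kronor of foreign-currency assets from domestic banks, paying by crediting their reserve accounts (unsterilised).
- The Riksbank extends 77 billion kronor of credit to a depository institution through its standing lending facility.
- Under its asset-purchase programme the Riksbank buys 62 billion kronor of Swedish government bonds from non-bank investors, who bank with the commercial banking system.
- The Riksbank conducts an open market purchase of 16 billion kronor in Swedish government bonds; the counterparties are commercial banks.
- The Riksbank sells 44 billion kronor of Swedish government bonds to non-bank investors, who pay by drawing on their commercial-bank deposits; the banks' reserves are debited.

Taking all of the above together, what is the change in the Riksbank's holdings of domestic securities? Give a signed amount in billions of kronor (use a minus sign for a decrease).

Riksbank balance sheet:
  Assets:      Securities +34B, Loans to banks +77B, Foreign assets +42B
  Liabilities: Bank reserves +153B
So the change in the Riksbank's holdings of domestic securities is +34 billion.

+34 billion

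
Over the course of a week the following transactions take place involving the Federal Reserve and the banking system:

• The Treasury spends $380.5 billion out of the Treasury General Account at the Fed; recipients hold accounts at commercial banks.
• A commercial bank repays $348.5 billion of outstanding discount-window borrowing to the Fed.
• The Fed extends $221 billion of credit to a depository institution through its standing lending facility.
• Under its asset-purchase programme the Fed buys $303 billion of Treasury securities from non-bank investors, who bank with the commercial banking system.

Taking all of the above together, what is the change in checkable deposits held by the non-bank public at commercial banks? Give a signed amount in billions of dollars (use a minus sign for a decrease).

+$683.5 billion

Government spending $380.5 billion: non-bank counterparties' bank balances rise → +$380.5B.
Discount-window repayment $348.5 billion: the counterparty is a bank, so public deposits are unchanged → 0.
Discount-window loan $221 billion: the counterparty is a bank, so public deposits are unchanged → 0.
Asset purchase (from non-banks) $303 billion: non-bank counterparties' bank balances rise → +$303B.
Net: 380.5 + 0 + 0 + 303 = +$683.5 billion.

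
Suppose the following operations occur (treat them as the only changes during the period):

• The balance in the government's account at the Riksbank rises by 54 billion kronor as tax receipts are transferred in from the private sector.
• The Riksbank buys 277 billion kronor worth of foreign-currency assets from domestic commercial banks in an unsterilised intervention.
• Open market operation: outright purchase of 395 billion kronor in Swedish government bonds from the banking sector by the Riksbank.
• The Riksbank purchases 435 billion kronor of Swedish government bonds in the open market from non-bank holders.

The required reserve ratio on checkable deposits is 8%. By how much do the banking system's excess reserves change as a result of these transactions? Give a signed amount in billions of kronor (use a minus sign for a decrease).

Government account inflow 54 billion kronor: reserves −54B, deposits −54B.
FX purchase 277 billion kronor: reserves +277B, deposits 0.
OMO purchase (from banks) 395 billion kronor: reserves +395B, deposits 0.
Asset purchase (from non-banks) 435 billion kronor: reserves +435B, deposits +435B.
Totals: Δreserves = +1053B, Δdeposits = +381B.
Δrequired reserves = 8% × +381B = +30.48B.
Δexcess reserves = Δreserves − Δrequired = +1053B − (+30.48B) = +1022.52 billion.

+1022.52 billion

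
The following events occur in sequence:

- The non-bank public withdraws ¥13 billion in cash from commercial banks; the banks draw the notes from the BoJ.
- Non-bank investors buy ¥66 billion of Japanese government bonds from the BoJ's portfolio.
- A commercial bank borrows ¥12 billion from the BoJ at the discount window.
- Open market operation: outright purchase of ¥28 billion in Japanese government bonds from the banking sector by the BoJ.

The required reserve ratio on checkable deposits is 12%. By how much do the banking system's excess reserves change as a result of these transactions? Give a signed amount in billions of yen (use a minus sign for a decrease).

-¥29.52 billion

Currency withdrawal ¥13 billion: reserves −¥13B, deposits −¥13B.
Asset sale (to non-banks) ¥66 billion: reserves −¥66B, deposits −¥66B.
Discount-window loan ¥12 billion: reserves +¥12B, deposits 0.
OMO purchase (from banks) ¥28 billion: reserves +¥28B, deposits 0.
Totals: Δreserves = −¥39B, Δdeposits = −¥79B.
Δrequired reserves = 12% × −¥79B = −¥9.48B.
Δexcess reserves = Δreserves − Δrequired = −¥39B − (−¥9.48B) = -¥29.52 billion.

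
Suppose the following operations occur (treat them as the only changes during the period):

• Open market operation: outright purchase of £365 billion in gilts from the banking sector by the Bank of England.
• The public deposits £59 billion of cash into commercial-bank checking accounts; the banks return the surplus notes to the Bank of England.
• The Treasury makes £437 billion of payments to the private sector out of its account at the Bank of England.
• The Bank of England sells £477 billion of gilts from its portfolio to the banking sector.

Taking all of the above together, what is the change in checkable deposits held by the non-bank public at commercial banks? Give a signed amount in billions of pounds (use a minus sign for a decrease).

+£496 billion

OMO purchase (from banks) £365 billion: the counterparty is a bank, so public deposits are unchanged → 0.
Currency deposit £59 billion: non-bank counterparties' bank balances rise → +£59B.
Government spending £437 billion: non-bank counterparties' bank balances rise → +£437B.
OMO sale (to banks) £477 billion: the counterparty is a bank, so public deposits are unchanged → 0.
Net: 0 + 59 + 437 + 0 = +£496 billion.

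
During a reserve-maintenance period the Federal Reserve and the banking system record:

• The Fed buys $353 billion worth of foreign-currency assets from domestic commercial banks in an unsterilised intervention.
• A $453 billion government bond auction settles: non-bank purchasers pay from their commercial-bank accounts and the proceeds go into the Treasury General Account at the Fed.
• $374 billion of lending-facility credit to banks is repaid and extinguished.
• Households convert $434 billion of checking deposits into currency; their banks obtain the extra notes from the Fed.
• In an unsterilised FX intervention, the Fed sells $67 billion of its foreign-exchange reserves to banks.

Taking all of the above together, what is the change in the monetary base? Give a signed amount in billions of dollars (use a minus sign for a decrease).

-$541 billion

FX purchase $353 billion: Fed balance sheet expands → +$353B.
Government account inflow $453 billion: reserves shift to a non-base liability → −$453B.
Discount-window repayment $374 billion: Fed balance sheet contracts → −$374B.
Currency withdrawal $434 billion: just a shift between currency and reserves — both are base money → 0.
FX sale $67 billion: Fed balance sheet contracts → −$67B.
Net: 353 − 453 − 374 + 0 − 67 = -$541 billion.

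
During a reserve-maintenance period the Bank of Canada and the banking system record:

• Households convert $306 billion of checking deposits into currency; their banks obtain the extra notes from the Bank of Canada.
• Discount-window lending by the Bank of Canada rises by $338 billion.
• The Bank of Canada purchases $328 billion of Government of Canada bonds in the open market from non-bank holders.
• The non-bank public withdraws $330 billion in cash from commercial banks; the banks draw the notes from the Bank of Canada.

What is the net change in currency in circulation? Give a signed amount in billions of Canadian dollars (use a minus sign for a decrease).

+$636 billion

Currency withdrawal $306 billion: notes leave the central bank → +$306B.
Discount-window loan $338 billion: no currency enters or leaves circulation → 0.
Asset purchase (from non-banks) $328 billion: no currency enters or leaves circulation → 0.
Currency withdrawal $330 billion: notes leave the central bank → +$330B.
Net: 306 + 0 + 0 + 330 = +$636 billion.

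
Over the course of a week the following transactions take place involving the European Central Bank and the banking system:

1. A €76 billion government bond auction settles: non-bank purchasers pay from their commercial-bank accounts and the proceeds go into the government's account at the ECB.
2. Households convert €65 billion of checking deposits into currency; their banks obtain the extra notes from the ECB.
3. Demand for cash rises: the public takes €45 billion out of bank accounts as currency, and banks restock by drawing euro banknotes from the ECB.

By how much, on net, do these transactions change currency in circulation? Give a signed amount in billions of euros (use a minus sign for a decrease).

ECB balance sheet:
  Assets:      no change
  Liabilities: Bank reserves −€186B, Currency in circulation +€110B, Government deposits +€76B
So the change in currency in circulation is +€110 billion.

+€110 billion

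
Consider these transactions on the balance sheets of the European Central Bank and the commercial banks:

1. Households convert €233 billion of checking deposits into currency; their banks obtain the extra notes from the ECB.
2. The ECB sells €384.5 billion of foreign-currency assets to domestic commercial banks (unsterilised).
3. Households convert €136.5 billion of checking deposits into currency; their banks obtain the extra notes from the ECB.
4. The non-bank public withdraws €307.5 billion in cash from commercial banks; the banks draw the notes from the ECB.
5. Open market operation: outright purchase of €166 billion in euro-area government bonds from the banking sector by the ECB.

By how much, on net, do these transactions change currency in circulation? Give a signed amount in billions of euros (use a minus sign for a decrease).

Currency withdrawal €233 billion: notes leave the central bank → +€233B.
FX sale €384.5 billion: no currency enters or leaves circulation → 0.
Currency withdrawal €136.5 billion: notes leave the central bank → +€136.5B.
Currency withdrawal €307.5 billion: notes leave the central bank → +€307.5B.
OMO purchase (from banks) €166 billion: no currency enters or leaves circulation → 0.
Net: 233 + 0 + 136.5 + 307.5 + 0 = +€677 billion.

+€677 billion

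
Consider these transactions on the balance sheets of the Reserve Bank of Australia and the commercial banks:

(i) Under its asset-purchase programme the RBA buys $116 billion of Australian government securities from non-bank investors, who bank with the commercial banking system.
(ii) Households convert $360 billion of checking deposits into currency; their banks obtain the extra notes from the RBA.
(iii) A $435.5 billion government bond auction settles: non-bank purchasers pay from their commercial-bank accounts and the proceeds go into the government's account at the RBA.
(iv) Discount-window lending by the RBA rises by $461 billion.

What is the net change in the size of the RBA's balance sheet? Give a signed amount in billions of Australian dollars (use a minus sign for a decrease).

RBA balance sheet:
  Assets:      Securities +$116B, Loans to banks +$461B
  Liabilities: Bank reserves −$218.5B, Currency in circulation +$360B, Government deposits +$435.5B
Commercial banking system:
  Assets:      Reserves at CB −$218.5B
  Liabilities: Checkable deposits −$679.5B, Borrowings from CB +$461B
Change in total RBA assets = +$577 billion.

+$577 billion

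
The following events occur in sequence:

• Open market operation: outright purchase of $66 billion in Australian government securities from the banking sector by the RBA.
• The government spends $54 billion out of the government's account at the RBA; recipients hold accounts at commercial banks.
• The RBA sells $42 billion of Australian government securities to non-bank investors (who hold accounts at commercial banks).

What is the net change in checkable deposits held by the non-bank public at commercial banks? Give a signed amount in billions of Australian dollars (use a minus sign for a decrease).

+$12 billion

RBA balance sheet:
  Assets:      Securities +$24B
  Liabilities: Bank reserves +$78B, Government deposits −$54B
Commercial banking system:
  Assets:      Reserves at CB +$78B, Securities −$66B
  Liabilities: Checkable deposits +$12B
So the change in checkable deposits held by the non-bank public at commercial banks is +$12 billion.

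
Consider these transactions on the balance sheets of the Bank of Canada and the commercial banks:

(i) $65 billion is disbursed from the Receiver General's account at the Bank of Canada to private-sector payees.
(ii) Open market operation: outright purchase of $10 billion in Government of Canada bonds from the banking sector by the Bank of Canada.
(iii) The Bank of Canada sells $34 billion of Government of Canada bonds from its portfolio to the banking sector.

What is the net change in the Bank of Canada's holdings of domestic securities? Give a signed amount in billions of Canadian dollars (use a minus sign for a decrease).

Government spending $65 billion: the Bank of Canada's securities portfolio is untouched → 0.
OMO purchase (from banks) $10 billion: securities added to the Bank of Canada's portfolio → +$10B.
OMO sale (to banks) $34 billion: securities removed from the Bank of Canada's portfolio → −$34B.
Net: 0 + 10 − 34 = -$24 billion.

-$24 billion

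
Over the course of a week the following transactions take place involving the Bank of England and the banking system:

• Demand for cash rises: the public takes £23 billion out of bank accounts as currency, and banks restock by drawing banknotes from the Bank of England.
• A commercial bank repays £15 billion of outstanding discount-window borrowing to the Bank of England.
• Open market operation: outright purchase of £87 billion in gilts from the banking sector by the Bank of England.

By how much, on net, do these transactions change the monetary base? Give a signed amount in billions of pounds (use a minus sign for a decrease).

Currency withdrawal £23 billion: just a shift between currency and reserves — both are base money → 0.
Discount-window repayment £15 billion: Bank of England balance sheet contracts → −£15B.
OMO purchase (from banks) £87 billion: Bank of England balance sheet expands → +£87B.
Net: 0 − 15 + 87 = +£72 billion.

+£72 billion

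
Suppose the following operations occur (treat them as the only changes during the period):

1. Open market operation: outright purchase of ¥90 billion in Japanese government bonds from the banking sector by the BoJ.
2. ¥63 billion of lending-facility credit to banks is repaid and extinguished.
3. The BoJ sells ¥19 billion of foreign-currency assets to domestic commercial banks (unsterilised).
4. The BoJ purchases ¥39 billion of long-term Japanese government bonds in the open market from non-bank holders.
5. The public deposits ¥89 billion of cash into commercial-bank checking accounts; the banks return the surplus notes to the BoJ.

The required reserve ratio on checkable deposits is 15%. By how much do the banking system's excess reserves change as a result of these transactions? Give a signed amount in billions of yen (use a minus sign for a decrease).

OMO purchase (from banks) ¥90 billion: reserves +¥90B, deposits 0.
Discount-window repayment ¥63 billion: reserves −¥63B, deposits 0.
FX sale ¥19 billion: reserves −¥19B, deposits 0.
Asset purchase (from non-banks) ¥39 billion: reserves +¥39B, deposits +¥39B.
Currency deposit ¥89 billion: reserves +¥89B, deposits +¥89B.
Totals: Δreserves = +¥136B, Δdeposits = +¥128B.
Δrequired reserves = 15% × +¥128B = +¥19.2B.
Δexcess reserves = Δreserves − Δrequired = +¥136B − (+¥19.2B) = +¥116.8 billion.

+¥116.8 billion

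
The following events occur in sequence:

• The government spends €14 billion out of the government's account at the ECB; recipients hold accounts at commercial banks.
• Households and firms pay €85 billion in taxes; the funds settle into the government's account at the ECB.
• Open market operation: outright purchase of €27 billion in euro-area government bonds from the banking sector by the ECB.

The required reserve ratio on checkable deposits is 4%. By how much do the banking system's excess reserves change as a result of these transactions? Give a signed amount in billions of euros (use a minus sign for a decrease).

-€41.16 billion

Government spending €14 billion: reserves +€14B, deposits +€14B.
Government account inflow €85 billion: reserves −€85B, deposits −€85B.
OMO purchase (from banks) €27 billion: reserves +€27B, deposits 0.
Totals: Δreserves = −€44B, Δdeposits = −€71B.
Δrequired reserves = 4% × −€71B = −€2.84B.
Δexcess reserves = Δreserves − Δrequired = −€44B − (−€2.84B) = -€41.16 billion.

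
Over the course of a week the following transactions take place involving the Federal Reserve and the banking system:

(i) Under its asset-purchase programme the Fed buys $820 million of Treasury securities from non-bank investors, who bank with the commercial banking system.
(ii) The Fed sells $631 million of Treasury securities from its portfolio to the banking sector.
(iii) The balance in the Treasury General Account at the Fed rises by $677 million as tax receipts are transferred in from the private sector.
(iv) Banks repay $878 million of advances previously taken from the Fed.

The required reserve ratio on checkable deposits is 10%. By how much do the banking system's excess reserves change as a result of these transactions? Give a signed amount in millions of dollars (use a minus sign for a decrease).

Asset purchase (from non-banks) $820 million: reserves +$820M, deposits +$820M.
OMO sale (to banks) $631 million: reserves −$631M, deposits 0.
Government account inflow $677 million: reserves −$677M, deposits −$677M.
Discount-window repayment $878 million: reserves −$878M, deposits 0.
Totals: Δreserves = −$1366M, Δdeposits = +$143M.
Δrequired reserves = 10% × +$143M = +$14.3M.
Δexcess reserves = Δreserves − Δrequired = −$1366M − (+$14.3M) = -$1380.3 million.

-$1380.3 million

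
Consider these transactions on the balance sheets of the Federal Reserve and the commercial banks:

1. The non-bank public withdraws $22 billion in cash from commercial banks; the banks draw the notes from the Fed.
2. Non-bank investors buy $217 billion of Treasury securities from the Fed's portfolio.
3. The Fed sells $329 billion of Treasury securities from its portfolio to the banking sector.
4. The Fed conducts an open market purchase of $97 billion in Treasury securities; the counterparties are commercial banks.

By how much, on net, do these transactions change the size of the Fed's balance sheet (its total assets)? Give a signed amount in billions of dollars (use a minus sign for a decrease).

-$449 billion

Currency withdrawal $22 billion: only the composition of liabilities changes → 0.
Asset sale (to non-banks) $217 billion: a Fed asset is shed → −$217B.
OMO sale (to banks) $329 billion: a Fed asset is shed → −$329B.
OMO purchase (from banks) $97 billion: a Fed asset is acquired → +$97B.
Net: 0 − 217 − 329 + 97 = -$449 billion.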